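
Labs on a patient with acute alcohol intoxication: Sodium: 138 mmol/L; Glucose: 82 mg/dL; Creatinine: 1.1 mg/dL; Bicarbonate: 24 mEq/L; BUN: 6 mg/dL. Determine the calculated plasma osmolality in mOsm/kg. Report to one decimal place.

282.7 mOsm/kg

Calculated osmolality = 2·Na + glucose/18 + BUN/2.8
= 2·138 + 82/18 + 6/2.8
= 276 + 4.56 + 2.14
= 282.7 mOsm/kg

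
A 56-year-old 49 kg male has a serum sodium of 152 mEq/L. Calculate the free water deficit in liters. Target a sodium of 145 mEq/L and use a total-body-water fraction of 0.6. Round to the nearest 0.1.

TBW = 0.6 · 49 = 29.4 L
Free water deficit = TBW · (Na/145 − 1)
= 29.4 · (152/145 − 1)
= 29.4 · 0.0483
= 1.42 L

1.4 L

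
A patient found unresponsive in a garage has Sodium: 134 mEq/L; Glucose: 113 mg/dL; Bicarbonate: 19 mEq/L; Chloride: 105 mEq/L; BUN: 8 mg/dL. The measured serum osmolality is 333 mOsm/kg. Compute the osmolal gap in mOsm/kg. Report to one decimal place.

55.9 mOsm/kg

Calculated osmolality = 2·Na + glucose/18 + BUN/2.8
= 2·134 + 113/18 + 8/2.8
= 268 + 6.28 + 2.86
= 277.14 mOsm/kg ≈ 277.1 mOsm/kg
Osmolar gap = measured − calculated = 333 − 277.1 = 55.9 mOsm/kg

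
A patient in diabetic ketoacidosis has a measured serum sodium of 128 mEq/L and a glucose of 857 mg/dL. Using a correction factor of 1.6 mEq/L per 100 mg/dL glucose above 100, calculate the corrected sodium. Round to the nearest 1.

140 mEq/L

Corrected Na = measured Na + 1.6 · (glucose − 100)/100
= 128 + 1.6 · (857 − 100)/100
= 128 + 12.1
= 140.1 mEq/L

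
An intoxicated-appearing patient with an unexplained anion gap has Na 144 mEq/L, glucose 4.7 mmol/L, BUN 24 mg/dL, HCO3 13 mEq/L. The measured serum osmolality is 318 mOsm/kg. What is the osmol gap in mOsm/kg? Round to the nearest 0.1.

Calculated osmolality = 2·Na + glucose + BUN/2.8
= 2·144 + 4.7 + 24/2.8
= 288 + 4.70 + 8.57
= 301.27 mOsm/kg ≈ 301.3 mOsm/kg
Osmolar gap = measured − calculated = 318 − 301.3 = 16.7 mOsm/kg

16.7 mOsm/kg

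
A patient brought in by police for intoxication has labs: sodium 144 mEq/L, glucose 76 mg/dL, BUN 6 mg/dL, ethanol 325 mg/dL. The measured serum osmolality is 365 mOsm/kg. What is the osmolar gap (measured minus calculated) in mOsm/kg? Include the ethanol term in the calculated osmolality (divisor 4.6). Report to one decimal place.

Calculated osmolality = 2·Na + glucose/18 + BUN/2.8 + ethanol/4.6
= 2·144 + 76/18 + 6/2.8 + 325/4.6
= 288 + 4.22 + 2.14 + 70.65
= 365.01 mOsm/kg ≈ 365.0 mOsm/kg
Osmolar gap = measured − calculated = 365 − 365.0 = 0.0 mOsm/kg

0.0 mOsm/kg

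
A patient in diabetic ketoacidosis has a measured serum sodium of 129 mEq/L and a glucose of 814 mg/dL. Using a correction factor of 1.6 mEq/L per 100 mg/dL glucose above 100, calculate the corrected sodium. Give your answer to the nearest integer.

Corrected Na = measured Na + 1.6 · (glucose − 100)/100
= 129 + 1.6 · (814 − 100)/100
= 129 + 11.4
= 140.4 mEq/L

140 mEq/L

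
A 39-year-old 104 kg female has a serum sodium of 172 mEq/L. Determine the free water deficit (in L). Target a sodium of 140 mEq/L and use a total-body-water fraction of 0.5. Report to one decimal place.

TBW = 0.5 · 104 = 52 L
Free water deficit = TBW · (Na/140 − 1)
= 52 · (172/140 − 1)
= 52 · 0.2286
= 11.89 L

11.9 L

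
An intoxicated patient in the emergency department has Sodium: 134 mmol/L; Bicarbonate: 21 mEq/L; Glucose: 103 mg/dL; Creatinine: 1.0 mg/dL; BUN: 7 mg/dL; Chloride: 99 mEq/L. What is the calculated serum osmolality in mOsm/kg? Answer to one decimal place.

276.2 mOsm/kg

Calculated osmolality = 2·Na + glucose/18 + BUN/2.8
= 2·134 + 103/18 + 7/2.8
= 268 + 5.72 + 2.50
= 276.22 mOsm/kg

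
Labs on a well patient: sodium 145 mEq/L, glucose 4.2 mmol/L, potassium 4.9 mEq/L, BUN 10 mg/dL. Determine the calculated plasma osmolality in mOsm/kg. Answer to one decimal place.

Calculated osmolality = 2·Na + glucose + BUN/2.8
= 2·145 + 4.2 + 10/2.8
= 290 + 4.20 + 3.57
= 297.77 mOsm/kg

297.8 mOsm/kg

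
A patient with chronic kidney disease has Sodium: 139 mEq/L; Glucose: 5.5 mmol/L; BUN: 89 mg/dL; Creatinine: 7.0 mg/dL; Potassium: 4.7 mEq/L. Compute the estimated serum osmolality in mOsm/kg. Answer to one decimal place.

Calculated osmolality = 2·Na + glucose + BUN/2.8
= 2·139 + 5.5 + 89/2.8
= 278 + 5.50 + 31.79
= 315.29 mOsm/kg

315.3 mOsm/kg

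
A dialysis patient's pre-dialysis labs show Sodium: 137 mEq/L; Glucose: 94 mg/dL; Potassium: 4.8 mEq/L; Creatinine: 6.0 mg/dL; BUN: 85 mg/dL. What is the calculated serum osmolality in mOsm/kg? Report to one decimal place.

309.6 mOsm/kg

Calculated osmolality = 2·Na + glucose/18 + BUN/2.8
= 2·137 + 94/18 + 85/2.8
= 274 + 5.22 + 30.36
= 309.58 mOsm/kg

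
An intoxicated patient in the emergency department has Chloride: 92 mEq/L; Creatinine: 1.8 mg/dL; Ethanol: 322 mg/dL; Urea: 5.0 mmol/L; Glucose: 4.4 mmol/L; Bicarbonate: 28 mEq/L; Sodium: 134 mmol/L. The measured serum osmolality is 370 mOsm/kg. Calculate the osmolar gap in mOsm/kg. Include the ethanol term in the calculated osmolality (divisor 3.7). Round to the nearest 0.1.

Calculated osmolality = 2·Na + glucose + urea + ethanol/3.7
= 2·134 + 4.4 + 5 + 322/3.7
= 268 + 4.40 + 5 + 87.03
= 364.43 mOsm/kg ≈ 364.4 mOsm/kg
Osmolar gap = measured − calculated = 370 − 364.4 = 5.6 mOsm/kg

5.6 mOsm/kg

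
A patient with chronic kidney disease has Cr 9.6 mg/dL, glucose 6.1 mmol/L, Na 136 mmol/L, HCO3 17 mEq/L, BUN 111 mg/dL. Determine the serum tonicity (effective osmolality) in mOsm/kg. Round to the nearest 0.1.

278.1 mOsm/kg

Effective osmolality excludes urea (freely permeant across cell membranes):
2·Na + glucose
= 2·136 + 6.1
= 272 + 6.1
= 278.1 mOsm/kg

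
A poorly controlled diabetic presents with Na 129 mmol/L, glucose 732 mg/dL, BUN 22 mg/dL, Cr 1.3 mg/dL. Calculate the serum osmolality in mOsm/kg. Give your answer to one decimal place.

Calculated osmolality = 2·Na + glucose/18 + BUN/2.8
= 2·129 + 732/18 + 22/2.8
= 258 + 40.67 + 7.86
= 306.53 mOsm/kg

306.5 mOsm/kg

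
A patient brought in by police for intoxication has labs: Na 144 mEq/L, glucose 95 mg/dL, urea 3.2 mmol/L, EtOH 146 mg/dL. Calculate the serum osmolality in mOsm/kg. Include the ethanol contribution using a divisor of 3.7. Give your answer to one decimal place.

Calculated osmolality = 2·Na + glucose/18 + urea + ethanol/3.7
= 2·144 + 95/18 + 3.2 + 146/3.7
= 288 + 5.28 + 3.20 + 39.46
= 335.94 mOsm/kg

335.9 mOsm/kg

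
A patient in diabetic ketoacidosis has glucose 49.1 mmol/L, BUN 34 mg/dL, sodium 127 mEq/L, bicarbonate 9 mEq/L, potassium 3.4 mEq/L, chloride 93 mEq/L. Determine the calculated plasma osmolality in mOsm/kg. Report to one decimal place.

315.2 mOsm/kg

Calculated osmolality = 2·Na + glucose + BUN/2.8
= 2·127 + 49.1 + 34/2.8
= 254 + 49.10 + 12.14
= 315.24 mOsm/kg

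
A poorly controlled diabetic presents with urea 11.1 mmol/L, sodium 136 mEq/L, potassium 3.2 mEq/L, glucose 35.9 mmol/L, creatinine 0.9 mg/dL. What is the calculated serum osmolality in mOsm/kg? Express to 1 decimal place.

Calculated osmolality = 2·Na + glucose + urea
= 2·136 + 35.9 + 11.1
= 272 + 35.90 + 11.10
= 319 mOsm/kg

319.0 mOsm/kg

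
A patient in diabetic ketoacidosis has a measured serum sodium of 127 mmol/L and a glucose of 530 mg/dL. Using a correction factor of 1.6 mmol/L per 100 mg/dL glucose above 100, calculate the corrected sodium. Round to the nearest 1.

134 mmol/L

Corrected Na = measured Na + 1.6 · (glucose − 100)/100
= 127 + 1.6 · (530 − 100)/100
= 127 + 6.9
= 133.9 mmol/L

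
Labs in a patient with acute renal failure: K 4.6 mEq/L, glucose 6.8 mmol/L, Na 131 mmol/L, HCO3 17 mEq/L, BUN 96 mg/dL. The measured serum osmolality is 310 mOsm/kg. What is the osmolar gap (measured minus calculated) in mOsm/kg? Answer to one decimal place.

6.9 mOsm/kg

Calculated osmolality = 2·Na + glucose + BUN/2.8
= 2·131 + 6.8 + 96/2.8
= 262 + 6.80 + 34.29
= 303.09 mOsm/kg ≈ 303.1 mOsm/kg
Osmolar gap = measured − calculated = 310 − 303.1 = 6.9 mOsm/kg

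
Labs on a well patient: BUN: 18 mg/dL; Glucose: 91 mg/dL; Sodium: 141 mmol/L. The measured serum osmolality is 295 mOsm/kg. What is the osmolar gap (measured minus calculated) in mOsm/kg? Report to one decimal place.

1.5 mOsm/kg

Calculated osmolality = 2·Na + glucose/18 + BUN/2.8
= 2·141 + 91/18 + 18/2.8
= 282 + 5.06 + 6.43
= 293.49 mOsm/kg ≈ 293.5 mOsm/kg
Osmolar gap = measured − calculated = 295 − 293.5 = 1.5 mOsm/kg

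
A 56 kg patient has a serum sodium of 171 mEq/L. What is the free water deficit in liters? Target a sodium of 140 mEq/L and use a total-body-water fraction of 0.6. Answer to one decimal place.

TBW = 0.6 · 56 = 33.6 L
Free water deficit = TBW · (Na/140 − 1)
= 33.6 · (171/140 − 1)
= 33.6 · 0.2214
= 7.44 L

7.4 L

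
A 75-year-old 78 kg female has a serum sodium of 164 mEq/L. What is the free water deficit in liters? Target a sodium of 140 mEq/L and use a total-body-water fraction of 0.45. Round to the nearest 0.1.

TBW = 0.45 · 78 = 35.1 L
Free water deficit = TBW · (Na/140 − 1)
= 35.1 · (164/140 − 1)
= 35.1 · 0.1714
= 6.02 L

6.0 L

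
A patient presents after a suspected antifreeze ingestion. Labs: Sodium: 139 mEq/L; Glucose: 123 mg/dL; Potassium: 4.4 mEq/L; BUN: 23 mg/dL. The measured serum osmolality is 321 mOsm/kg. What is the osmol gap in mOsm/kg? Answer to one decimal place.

28.0 mOsm/kg

Calculated osmolality = 2·Na + glucose/18 + BUN/2.8
= 2·139 + 123/18 + 23/2.8
= 278 + 6.83 + 8.21
= 293.04 mOsm/kg ≈ 293.0 mOsm/kg
Osmolar gap = measured − calculated = 321 − 293.0 = 28.0 mOsm/kg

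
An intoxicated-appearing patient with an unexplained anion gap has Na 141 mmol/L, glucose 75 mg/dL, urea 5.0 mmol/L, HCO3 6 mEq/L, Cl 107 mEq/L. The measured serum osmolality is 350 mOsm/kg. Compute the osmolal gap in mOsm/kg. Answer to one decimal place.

58.8 mOsm/kg

Calculated osmolality = 2·Na + glucose/18 + urea
= 2·141 + 75/18 + 5
= 282 + 4.17 + 5
= 291.17 mOsm/kg ≈ 291.2 mOsm/kg
Osmolar gap = measured − calculated = 350 − 291.2 = 58.8 mOsm/kg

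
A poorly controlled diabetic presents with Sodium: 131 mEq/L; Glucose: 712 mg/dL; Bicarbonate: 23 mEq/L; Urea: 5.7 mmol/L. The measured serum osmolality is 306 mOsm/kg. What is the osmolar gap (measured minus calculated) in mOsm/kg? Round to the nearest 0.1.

-1.3 mOsm/kg

Calculated osmolality = 2·Na + glucose/18 + urea
= 2·131 + 712/18 + 5.7
= 262 + 39.56 + 5.70
= 307.26 mOsm/kg ≈ 307.3 mOsm/kg
Osmolar gap = measured − calculated = 306 − 307.3 = -1.3 mOsm/kg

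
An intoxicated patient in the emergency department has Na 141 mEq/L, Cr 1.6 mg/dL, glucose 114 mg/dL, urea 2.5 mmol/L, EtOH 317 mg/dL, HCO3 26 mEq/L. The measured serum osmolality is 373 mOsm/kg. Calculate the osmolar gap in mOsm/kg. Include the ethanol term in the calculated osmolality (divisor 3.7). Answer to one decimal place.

Calculated osmolality = 2·Na + glucose/18 + urea + ethanol/3.7
= 2·141 + 114/18 + 2.5 + 317/3.7
= 282 + 6.33 + 2.50 + 85.68
= 376.51 mOsm/kg ≈ 376.5 mOsm/kg
Osmolar gap = measured − calculated = 373 − 376.5 = -3.5 mOsm/kg

-3.5 mOsm/kg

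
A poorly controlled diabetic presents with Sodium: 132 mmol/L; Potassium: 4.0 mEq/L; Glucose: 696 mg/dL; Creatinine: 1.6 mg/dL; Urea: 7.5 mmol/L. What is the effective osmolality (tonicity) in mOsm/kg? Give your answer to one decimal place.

Effective osmolality excludes urea (freely permeant across cell membranes):
2·Na + glucose/18
= 2·132 + 696/18
= 264 + 38.67
= 302.67 mOsm/kg

302.7 mOsm/kg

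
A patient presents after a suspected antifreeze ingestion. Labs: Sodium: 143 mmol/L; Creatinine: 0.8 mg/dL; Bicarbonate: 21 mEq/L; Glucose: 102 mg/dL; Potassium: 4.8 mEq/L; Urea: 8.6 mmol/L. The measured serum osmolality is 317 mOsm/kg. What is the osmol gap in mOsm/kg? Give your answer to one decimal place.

Calculated osmolality = 2·Na + glucose/18 + urea
= 2·143 + 102/18 + 8.6
= 286 + 5.67 + 8.60
= 300.27 mOsm/kg ≈ 300.3 mOsm/kg
Osmolar gap = measured − calculated = 317 − 300.3 = 16.7 mOsm/kg

16.7 mOsm/kg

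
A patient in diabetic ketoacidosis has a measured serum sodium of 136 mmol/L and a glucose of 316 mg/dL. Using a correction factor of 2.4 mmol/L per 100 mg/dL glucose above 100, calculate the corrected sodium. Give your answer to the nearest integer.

Corrected Na = measured Na + 2.4 · (glucose − 100)/100
= 136 + 2.4 · (316 − 100)/100
= 136 + 5.2
= 141.2 mmol/L

141 mmol/L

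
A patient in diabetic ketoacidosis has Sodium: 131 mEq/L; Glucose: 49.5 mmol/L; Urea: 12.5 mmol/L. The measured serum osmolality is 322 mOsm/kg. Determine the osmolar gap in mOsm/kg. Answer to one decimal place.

Calculated osmolality = 2·Na + glucose + urea
= 2·131 + 49.5 + 12.5
= 262 + 49.50 + 12.50
= 324 mOsm/kg ≈ 324.0 mOsm/kg
Osmolar gap = measured − calculated = 322 − 324.0 = -2.0 mOsm/kg

-2.0 mOsm/kg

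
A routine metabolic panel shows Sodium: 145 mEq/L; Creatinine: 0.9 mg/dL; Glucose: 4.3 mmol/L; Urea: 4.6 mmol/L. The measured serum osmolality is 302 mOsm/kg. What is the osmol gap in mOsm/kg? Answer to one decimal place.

3.1 mOsm/kg

Calculated osmolality = 2·Na + glucose + urea
= 2·145 + 4.3 + 4.6
= 290 + 4.30 + 4.60
= 298.9 mOsm/kg ≈ 298.9 mOsm/kg
Osmolar gap = measured − calculated = 302 − 298.9 = 3.1 mOsm/kg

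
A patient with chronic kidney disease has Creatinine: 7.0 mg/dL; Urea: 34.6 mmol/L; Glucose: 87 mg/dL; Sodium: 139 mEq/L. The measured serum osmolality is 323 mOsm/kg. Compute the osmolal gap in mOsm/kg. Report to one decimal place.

5.6 mOsm/kg

Calculated osmolality = 2·Na + glucose/18 + urea
= 2·139 + 87/18 + 34.6
= 278 + 4.83 + 34.60
= 317.43 mOsm/kg ≈ 317.4 mOsm/kg
Osmolar gap = measured − calculated = 323 − 317.4 = 5.6 mOsm/kg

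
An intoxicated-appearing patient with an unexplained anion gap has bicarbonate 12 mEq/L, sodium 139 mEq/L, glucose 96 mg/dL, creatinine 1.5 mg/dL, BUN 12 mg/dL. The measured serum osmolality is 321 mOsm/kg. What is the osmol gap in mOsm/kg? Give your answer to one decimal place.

33.4 mOsm/kg

Calculated osmolality = 2·Na + glucose/18 + BUN/2.8
= 2·139 + 96/18 + 12/2.8
= 278 + 5.33 + 4.29
= 287.62 mOsm/kg ≈ 287.6 mOsm/kg
Osmolar gap = measured − calculated = 321 − 287.6 = 33.4 mOsm/kg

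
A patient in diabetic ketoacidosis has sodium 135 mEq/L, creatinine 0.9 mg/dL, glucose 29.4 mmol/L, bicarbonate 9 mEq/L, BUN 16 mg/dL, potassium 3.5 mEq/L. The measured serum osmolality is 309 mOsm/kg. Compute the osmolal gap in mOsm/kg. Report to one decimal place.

Calculated osmolality = 2·Na + glucose + BUN/2.8
= 2·135 + 29.4 + 16/2.8
= 270 + 29.40 + 5.71
= 305.11 mOsm/kg ≈ 305.1 mOsm/kg
Osmolar gap = measured − calculated = 309 − 305.1 = 3.9 mOsm/kg

3.9 mOsm/kg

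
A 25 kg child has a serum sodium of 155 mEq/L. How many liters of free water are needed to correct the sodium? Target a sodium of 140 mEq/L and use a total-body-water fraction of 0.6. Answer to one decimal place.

TBW = 0.6 · 25 = 15 L
Free water deficit = TBW · (Na/140 − 1)
= 15 · (155/140 − 1)
= 15 · 0.1071
= 1.61 L

1.6 L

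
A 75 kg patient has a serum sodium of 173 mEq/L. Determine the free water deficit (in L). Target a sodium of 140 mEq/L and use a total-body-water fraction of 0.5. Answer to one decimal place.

TBW = 0.5 · 75 = 37.5 L
Free water deficit = TBW · (Na/140 − 1)
= 37.5 · (173/140 − 1)
= 37.5 · 0.2357
= 8.84 L

8.8 L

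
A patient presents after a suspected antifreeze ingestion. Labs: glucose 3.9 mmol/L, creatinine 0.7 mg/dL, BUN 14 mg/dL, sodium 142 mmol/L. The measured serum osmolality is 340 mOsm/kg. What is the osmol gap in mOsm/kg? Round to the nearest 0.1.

47.1 mOsm/kg

Calculated osmolality = 2·Na + glucose + BUN/2.8
= 2·142 + 3.9 + 14/2.8
= 284 + 3.90 + 5
= 292.9 mOsm/kg ≈ 292.9 mOsm/kg
Osmolar gap = measured − calculated = 340 − 292.9 = 47.1 mOsm/kg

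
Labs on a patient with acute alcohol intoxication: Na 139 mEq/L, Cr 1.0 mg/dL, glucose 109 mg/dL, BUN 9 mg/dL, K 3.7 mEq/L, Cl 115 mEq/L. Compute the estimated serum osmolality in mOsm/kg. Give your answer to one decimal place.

287.3 mOsm/kg

Calculated osmolality = 2·Na + glucose/18 + BUN/2.8
= 2·139 + 109/18 + 9/2.8
= 278 + 6.06 + 3.21
= 287.27 mOsm/kg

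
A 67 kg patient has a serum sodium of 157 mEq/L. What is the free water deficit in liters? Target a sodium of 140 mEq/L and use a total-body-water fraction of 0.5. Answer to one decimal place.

4.1 L

TBW = 0.5 · 67 = 33.5 L
Free water deficit = TBW · (Na/140 − 1)
= 33.5 · (157/140 − 1)
= 33.5 · 0.1214
= 4.07 L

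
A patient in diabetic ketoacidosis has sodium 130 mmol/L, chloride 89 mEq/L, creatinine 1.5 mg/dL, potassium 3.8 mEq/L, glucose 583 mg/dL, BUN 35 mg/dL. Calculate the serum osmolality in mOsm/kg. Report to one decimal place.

304.9 mOsm/kg

Calculated osmolality = 2·Na + glucose/18 + BUN/2.8
= 2·130 + 583/18 + 35/2.8
= 260 + 32.39 + 12.50
= 304.89 mOsm/kg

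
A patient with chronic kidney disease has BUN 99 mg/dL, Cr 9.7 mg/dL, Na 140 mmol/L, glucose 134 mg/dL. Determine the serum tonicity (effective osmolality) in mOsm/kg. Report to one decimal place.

287.4 mOsm/kg

Effective osmolality excludes urea (freely permeant across cell membranes):
2·Na + glucose/18
= 2·140 + 134/18
= 280 + 7.44
= 287.44 mOsm/kg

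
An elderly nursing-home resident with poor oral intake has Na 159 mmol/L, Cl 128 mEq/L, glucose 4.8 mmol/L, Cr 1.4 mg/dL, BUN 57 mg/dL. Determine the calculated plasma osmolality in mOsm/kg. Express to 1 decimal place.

343.2 mOsm/kg

Calculated osmolality = 2·Na + glucose + BUN/2.8
= 2·159 + 4.8 + 57/2.8
= 318 + 4.80 + 20.36
= 343.16 mOsm/kg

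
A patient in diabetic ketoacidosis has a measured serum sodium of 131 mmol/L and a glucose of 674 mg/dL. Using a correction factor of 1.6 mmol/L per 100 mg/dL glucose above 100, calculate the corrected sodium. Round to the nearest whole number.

140 mmol/L

Corrected Na = measured Na + 1.6 · (glucose − 100)/100
= 131 + 1.6 · (674 − 100)/100
= 131 + 9.2
= 140.2 mmol/L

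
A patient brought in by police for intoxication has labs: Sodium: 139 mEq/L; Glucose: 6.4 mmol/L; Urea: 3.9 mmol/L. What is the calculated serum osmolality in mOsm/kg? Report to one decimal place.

Calculated osmolality = 2·Na + glucose + urea
= 2·139 + 6.4 + 3.9
= 278 + 6.40 + 3.90
= 288.3 mOsm/kg

288.3 mOsm/kg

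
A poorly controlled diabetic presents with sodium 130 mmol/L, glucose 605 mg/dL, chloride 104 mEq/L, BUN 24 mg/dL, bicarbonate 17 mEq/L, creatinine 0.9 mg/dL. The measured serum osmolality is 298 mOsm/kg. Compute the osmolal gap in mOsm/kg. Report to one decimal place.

Calculated osmolality = 2·Na + glucose/18 + BUN/2.8
= 2·130 + 605/18 + 24/2.8
= 260 + 33.61 + 8.57
= 302.18 mOsm/kg ≈ 302.2 mOsm/kg
Osmolar gap = measured − calculated = 298 − 302.2 = -4.2 mOsm/kg

-4.2 mOsm/kg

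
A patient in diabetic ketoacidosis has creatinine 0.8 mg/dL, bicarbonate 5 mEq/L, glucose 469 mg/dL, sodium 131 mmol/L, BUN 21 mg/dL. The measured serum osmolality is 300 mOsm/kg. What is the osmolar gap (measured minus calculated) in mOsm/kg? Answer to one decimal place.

Calculated osmolality = 2·Na + glucose/18 + BUN/2.8
= 2·131 + 469/18 + 21/2.8
= 262 + 26.06 + 7.50
= 295.56 mOsm/kg ≈ 295.6 mOsm/kg
Osmolar gap = measured − calculated = 300 − 295.6 = 4.4 mOsm/kg

4.4 mOsm/kg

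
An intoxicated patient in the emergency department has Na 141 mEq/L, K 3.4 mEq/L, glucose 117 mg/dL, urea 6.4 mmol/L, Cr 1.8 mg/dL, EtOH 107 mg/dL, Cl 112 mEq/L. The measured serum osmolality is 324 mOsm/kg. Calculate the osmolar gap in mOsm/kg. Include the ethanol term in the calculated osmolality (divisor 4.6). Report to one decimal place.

5.8 mOsm/kg

Calculated osmolality = 2·Na + glucose/18 + urea + ethanol/4.6
= 2·141 + 117/18 + 6.4 + 107/4.6
= 282 + 6.50 + 6.40 + 23.26
= 318.16 mOsm/kg ≈ 318.2 mOsm/kg
Osmolar gap = measured − calculated = 324 − 318.2 = 5.8 mOsm/kg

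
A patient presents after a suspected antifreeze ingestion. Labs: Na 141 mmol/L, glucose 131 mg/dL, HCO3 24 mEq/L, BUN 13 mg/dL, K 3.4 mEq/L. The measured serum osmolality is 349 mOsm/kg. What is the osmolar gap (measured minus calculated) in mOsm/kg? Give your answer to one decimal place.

55.1 mOsm/kg

Calculated osmolality = 2·Na + glucose/18 + BUN/2.8
= 2·141 + 131/18 + 13/2.8
= 282 + 7.28 + 4.64
= 293.92 mOsm/kg ≈ 293.9 mOsm/kg
Osmolar gap = measured − calculated = 349 − 293.9 = 55.1 mOsm/kg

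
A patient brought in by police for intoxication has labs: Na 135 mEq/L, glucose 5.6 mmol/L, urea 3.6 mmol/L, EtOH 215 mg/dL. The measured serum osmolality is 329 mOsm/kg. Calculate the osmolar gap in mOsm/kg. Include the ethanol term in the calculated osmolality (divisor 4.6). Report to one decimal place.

3.1 mOsm/kg

Calculated osmolality = 2·Na + glucose + urea + ethanol/4.6
= 2·135 + 5.6 + 3.6 + 215/4.6
= 270 + 5.60 + 3.60 + 46.74
= 325.94 mOsm/kg ≈ 325.9 mOsm/kg
Osmolar gap = measured − calculated = 329 − 325.9 = 3.1 mOsm/kg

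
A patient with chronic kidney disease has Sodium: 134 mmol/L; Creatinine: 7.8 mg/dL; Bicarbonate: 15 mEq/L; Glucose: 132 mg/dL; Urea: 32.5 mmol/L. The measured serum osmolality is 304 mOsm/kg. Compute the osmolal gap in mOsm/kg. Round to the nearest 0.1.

-3.8 mOsm/kg

Calculated osmolality = 2·Na + glucose/18 + urea
= 2·134 + 132/18 + 32.5
= 268 + 7.33 + 32.50
= 307.83 mOsm/kg ≈ 307.8 mOsm/kg
Osmolar gap = measured − calculated = 304 − 307.8 = -3.8 mOsm/kg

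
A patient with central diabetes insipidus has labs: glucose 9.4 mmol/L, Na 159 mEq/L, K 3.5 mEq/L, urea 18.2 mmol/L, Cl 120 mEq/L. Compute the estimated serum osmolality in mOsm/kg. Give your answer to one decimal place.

345.6 mOsm/kg

Calculated osmolality = 2·Na + glucose + urea
= 2·159 + 9.4 + 18.2
= 318 + 9.40 + 18.20
= 345.6 mOsm/kg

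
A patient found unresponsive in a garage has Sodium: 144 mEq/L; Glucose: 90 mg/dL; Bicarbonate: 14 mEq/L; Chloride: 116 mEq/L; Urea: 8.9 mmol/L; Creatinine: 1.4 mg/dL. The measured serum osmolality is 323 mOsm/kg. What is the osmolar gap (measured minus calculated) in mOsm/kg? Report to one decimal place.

21.1 mOsm/kg

Calculated osmolality = 2·Na + glucose/18 + urea
= 2·144 + 90/18 + 8.9
= 288 + 5 + 8.90
= 301.9 mOsm/kg ≈ 301.9 mOsm/kg
Osmolar gap = measured − calculated = 323 − 301.9 = 21.1 mOsm/kg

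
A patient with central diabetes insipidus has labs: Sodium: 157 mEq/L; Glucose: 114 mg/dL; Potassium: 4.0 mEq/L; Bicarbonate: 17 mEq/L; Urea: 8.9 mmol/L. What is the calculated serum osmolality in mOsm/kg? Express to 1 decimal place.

Calculated osmolality = 2·Na + glucose/18 + urea
= 2·157 + 114/18 + 8.9
= 314 + 6.33 + 8.90
= 329.23 mOsm/kg

329.2 mOsm/kg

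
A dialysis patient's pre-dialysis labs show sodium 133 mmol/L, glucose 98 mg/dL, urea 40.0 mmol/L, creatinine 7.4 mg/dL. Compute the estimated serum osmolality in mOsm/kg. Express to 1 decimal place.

Calculated osmolality = 2·Na + glucose/18 + urea
= 2·133 + 98/18 + 40
= 266 + 5.44 + 40
= 311.44 mOsm/kg

311.4 mOsm/kg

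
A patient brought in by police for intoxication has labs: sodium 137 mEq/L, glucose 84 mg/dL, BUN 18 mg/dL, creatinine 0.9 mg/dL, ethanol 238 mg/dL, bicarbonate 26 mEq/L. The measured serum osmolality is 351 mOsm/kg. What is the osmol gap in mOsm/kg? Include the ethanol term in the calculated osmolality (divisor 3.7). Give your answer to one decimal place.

Calculated osmolality = 2·Na + glucose/18 + BUN/2.8 + ethanol/3.7
= 2·137 + 84/18 + 18/2.8 + 238/3.7
= 274 + 4.67 + 6.43 + 64.32
= 349.42 mOsm/kg ≈ 349.4 mOsm/kg
Osmolar gap = measured − calculated = 351 − 349.4 = 1.6 mOsm/kg

1.6 mOsm/kg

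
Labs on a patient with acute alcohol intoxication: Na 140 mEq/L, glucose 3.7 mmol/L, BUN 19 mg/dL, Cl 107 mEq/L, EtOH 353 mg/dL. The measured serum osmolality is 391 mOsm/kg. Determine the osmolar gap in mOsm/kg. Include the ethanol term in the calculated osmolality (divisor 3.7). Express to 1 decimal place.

5.1 mOsm/kg

Calculated osmolality = 2·Na + glucose + BUN/2.8 + ethanol/3.7
= 2·140 + 3.7 + 19/2.8 + 353/3.7
= 280 + 3.70 + 6.79 + 95.41
= 385.9 mOsm/kg ≈ 385.9 mOsm/kg
Osmolar gap = measured − calculated = 391 − 385.9 = 5.1 mOsm/kg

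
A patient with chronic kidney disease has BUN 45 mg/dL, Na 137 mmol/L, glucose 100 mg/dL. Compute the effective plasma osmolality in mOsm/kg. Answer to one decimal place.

279.6 mOsm/kg

Effective osmolality excludes urea (freely permeant across cell membranes):
2·Na + glucose/18
= 2·137 + 100/18
= 274 + 5.56
= 279.56 mOsm/kg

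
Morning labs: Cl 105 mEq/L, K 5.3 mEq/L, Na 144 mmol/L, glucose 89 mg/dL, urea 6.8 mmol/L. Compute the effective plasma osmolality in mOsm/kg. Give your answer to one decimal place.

Effective osmolality excludes urea (freely permeant across cell membranes):
2·Na + glucose/18
= 2·144 + 89/18
= 288 + 4.94
= 292.94 mOsm/kg

292.9 mOsm/kg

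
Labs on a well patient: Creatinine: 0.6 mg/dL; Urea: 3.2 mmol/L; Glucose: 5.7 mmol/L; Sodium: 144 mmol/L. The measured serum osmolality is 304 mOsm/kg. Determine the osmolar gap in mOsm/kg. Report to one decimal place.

7.1 mOsm/kg

Calculated osmolality = 2·Na + glucose + urea
= 2·144 + 5.7 + 3.2
= 288 + 5.70 + 3.20
= 296.9 mOsm/kg ≈ 296.9 mOsm/kg
Osmolar gap = measured − calculated = 304 − 296.9 = 7.1 mOsm/kg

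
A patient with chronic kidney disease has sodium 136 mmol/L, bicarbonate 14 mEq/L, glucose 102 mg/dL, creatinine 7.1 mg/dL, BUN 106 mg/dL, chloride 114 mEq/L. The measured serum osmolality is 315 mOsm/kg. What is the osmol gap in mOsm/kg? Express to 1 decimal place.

Calculated osmolality = 2·Na + glucose/18 + BUN/2.8
= 2·136 + 102/18 + 106/2.8
= 272 + 5.67 + 37.86
= 315.53 mOsm/kg ≈ 315.5 mOsm/kg
Osmolar gap = measured − calculated = 315 − 315.5 = -0.5 mOsm/kg

-0.5 mOsm/kg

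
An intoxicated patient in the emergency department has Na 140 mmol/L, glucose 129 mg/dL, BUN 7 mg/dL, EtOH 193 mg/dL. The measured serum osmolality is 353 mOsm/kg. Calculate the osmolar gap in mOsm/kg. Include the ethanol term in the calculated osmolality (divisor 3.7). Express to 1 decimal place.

11.2 mOsm/kg

Calculated osmolality = 2·Na + glucose/18 + BUN/2.8 + ethanol/3.7
= 2·140 + 129/18 + 7/2.8 + 193/3.7
= 280 + 7.17 + 2.50 + 52.16
= 341.83 mOsm/kg ≈ 341.8 mOsm/kg
Osmolar gap = measured − calculated = 353 − 341.8 = 11.2 mOsm/kg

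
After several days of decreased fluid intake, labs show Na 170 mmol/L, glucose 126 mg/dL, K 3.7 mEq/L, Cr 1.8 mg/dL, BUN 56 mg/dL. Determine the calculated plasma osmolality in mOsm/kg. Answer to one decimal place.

Calculated osmolality = 2·Na + glucose/18 + BUN/2.8
= 2·170 + 126/18 + 56/2.8
= 340 + 7 + 20
= 367 mOsm/kg

367.0 mOsm/kg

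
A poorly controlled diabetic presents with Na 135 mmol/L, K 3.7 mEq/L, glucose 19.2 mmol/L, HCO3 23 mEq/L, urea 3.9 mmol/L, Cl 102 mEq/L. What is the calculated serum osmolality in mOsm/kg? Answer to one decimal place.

293.1 mOsm/kg

Calculated osmolality = 2·Na + glucose + urea
= 2·135 + 19.2 + 3.9
= 270 + 19.20 + 3.90
= 293.1 mOsm/kg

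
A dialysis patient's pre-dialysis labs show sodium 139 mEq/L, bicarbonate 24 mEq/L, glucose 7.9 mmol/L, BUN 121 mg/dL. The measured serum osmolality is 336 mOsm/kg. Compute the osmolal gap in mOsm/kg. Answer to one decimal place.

Calculated osmolality = 2·Na + glucose + BUN/2.8
= 2·139 + 7.9 + 121/2.8
= 278 + 7.90 + 43.21
= 329.11 mOsm/kg ≈ 329.1 mOsm/kg
Osmolar gap = measured − calculated = 336 − 329.1 = 6.9 mOsm/kg

6.9 mOsm/kg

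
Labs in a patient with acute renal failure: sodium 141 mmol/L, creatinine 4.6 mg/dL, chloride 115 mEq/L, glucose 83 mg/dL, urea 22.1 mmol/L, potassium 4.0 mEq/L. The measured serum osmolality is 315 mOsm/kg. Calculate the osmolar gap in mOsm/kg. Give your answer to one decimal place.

Calculated osmolality = 2·Na + glucose/18 + urea
= 2·141 + 83/18 + 22.1
= 282 + 4.61 + 22.10
= 308.71 mOsm/kg ≈ 308.7 mOsm/kg
Osmolar gap = measured − calculated = 315 − 308.7 = 6.3 mOsm/kg

6.3 mOsm/kg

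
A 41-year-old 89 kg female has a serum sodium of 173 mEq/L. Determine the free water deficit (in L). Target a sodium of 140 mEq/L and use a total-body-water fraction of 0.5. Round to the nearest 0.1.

TBW = 0.5 · 89 = 44.5 L
Free water deficit = TBW · (Na/140 − 1)
= 44.5 · (173/140 − 1)
= 44.5 · 0.2357
= 10.49 L

10.5 L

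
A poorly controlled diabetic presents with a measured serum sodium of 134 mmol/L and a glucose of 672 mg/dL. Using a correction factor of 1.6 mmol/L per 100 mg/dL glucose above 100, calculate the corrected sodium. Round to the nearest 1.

143 mmol/L

Corrected Na = measured Na + 1.6 · (glucose − 100)/100
= 134 + 1.6 · (672 − 100)/100
= 134 + 9.2
= 143.2 mmol/L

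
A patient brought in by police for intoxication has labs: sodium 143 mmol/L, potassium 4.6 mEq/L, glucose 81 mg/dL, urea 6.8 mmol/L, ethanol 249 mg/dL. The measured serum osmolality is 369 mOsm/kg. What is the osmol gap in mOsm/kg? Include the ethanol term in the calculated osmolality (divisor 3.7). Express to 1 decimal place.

Calculated osmolality = 2·Na + glucose/18 + urea + ethanol/3.7
= 2·143 + 81/18 + 6.8 + 249/3.7
= 286 + 4.50 + 6.80 + 67.30
= 364.6 mOsm/kg ≈ 364.6 mOsm/kg
Osmolar gap = measured − calculated = 369 − 364.6 = 4.4 mOsm/kg

4.4 mOsm/kg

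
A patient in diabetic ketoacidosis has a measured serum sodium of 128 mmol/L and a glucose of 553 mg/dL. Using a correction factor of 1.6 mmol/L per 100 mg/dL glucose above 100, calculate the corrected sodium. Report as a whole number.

Corrected Na = measured Na + 1.6 · (glucose − 100)/100
= 128 + 1.6 · (553 − 100)/100
= 128 + 7.2
= 135.2 mmol/L

135 mmol/L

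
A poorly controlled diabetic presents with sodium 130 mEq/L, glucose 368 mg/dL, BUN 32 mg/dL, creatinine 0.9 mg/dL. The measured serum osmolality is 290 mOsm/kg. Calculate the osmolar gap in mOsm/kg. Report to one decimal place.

Calculated osmolality = 2·Na + glucose/18 + BUN/2.8
= 2·130 + 368/18 + 32/2.8
= 260 + 20.44 + 11.43
= 291.87 mOsm/kg ≈ 291.9 mOsm/kg
Osmolar gap = measured − calculated = 290 − 291.9 = -1.9 mOsm/kg

-1.9 mOsm/kg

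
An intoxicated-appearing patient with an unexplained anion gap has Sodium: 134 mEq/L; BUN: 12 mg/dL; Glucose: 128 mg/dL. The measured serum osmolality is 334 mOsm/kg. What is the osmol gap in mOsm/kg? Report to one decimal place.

54.6 mOsm/kg

Calculated osmolality = 2·Na + glucose/18 + BUN/2.8
= 2·134 + 128/18 + 12/2.8
= 268 + 7.11 + 4.29
= 279.4 mOsm/kg ≈ 279.4 mOsm/kg
Osmolar gap = measured − calculated = 334 − 279.4 = 54.6 mOsm/kg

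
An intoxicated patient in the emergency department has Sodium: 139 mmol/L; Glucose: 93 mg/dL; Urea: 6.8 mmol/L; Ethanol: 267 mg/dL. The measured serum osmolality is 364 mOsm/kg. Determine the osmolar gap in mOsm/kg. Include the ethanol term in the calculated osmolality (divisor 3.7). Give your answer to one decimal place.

1.9 mOsm/kg

Calculated osmolality = 2·Na + glucose/18 + urea + ethanol/3.7
= 2·139 + 93/18 + 6.8 + 267/3.7
= 278 + 5.17 + 6.80 + 72.16
= 362.13 mOsm/kg ≈ 362.1 mOsm/kg
Osmolar gap = measured − calculated = 364 − 362.1 = 1.9 mOsm/kg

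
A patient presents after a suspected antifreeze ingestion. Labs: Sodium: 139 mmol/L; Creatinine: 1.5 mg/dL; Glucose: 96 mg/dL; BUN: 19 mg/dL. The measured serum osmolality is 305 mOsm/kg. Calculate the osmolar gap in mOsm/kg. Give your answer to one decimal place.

14.9 mOsm/kg

Calculated osmolality = 2·Na + glucose/18 + BUN/2.8
= 2·139 + 96/18 + 19/2.8
= 278 + 5.33 + 6.79
= 290.12 mOsm/kg ≈ 290.1 mOsm/kg
Osmolar gap = measured − calculated = 305 − 290.1 = 14.9 mOsm/kg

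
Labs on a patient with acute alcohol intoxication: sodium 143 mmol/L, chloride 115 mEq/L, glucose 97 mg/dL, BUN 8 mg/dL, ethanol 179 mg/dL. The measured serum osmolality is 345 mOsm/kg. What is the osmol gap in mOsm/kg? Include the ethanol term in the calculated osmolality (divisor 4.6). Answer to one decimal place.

11.8 mOsm/kg

Calculated osmolality = 2·Na + glucose/18 + BUN/2.8 + ethanol/4.6
= 2·143 + 97/18 + 8/2.8 + 179/4.6
= 286 + 5.39 + 2.86 + 38.91
= 333.16 mOsm/kg ≈ 333.2 mOsm/kg
Osmolar gap = measured − calculated = 345 − 333.2 = 11.8 mOsm/kg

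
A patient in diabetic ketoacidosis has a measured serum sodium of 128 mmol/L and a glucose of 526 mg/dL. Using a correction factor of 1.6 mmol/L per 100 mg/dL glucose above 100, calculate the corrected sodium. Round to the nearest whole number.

135 mmol/L

Corrected Na = measured Na + 1.6 · (glucose − 100)/100
= 128 + 1.6 · (526 − 100)/100
= 128 + 6.8
= 134.8 mmol/L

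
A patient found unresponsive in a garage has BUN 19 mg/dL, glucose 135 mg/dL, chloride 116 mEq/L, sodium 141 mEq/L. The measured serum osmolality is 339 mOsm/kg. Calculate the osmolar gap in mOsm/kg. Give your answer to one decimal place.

42.7 mOsm/kg

Calculated osmolality = 2·Na + glucose/18 + BUN/2.8
= 2·141 + 135/18 + 19/2.8
= 282 + 7.50 + 6.79
= 296.29 mOsm/kg ≈ 296.3 mOsm/kg
Osmolar gap = measured − calculated = 339 − 296.3 = 42.7 mOsm/kg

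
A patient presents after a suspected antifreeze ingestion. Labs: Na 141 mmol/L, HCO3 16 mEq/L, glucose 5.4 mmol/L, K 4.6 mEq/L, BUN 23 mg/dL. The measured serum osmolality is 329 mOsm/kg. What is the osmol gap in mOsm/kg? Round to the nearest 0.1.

33.4 mOsm/kg

Calculated osmolality = 2·Na + glucose + BUN/2.8
= 2·141 + 5.4 + 23/2.8
= 282 + 5.40 + 8.21
= 295.61 mOsm/kg ≈ 295.6 mOsm/kg
Osmolar gap = measured − calculated = 329 − 295.6 = 33.4 mOsm/kg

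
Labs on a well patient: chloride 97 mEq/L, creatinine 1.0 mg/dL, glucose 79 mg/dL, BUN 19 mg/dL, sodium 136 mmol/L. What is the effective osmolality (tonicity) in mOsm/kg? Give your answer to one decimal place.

276.4 mOsm/kg

Effective osmolality excludes urea (freely permeant across cell membranes):
2·Na + glucose/18
= 2·136 + 79/18
= 272 + 4.39
= 276.39 mOsm/kg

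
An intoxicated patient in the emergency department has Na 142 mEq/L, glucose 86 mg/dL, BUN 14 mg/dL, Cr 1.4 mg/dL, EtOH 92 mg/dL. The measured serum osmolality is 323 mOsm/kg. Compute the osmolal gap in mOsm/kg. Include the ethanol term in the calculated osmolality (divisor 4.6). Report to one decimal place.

Calculated osmolality = 2·Na + glucose/18 + BUN/2.8 + ethanol/4.6
= 2·142 + 86/18 + 14/2.8 + 92/4.6
= 284 + 4.78 + 5 + 20
= 313.78 mOsm/kg ≈ 313.8 mOsm/kg
Osmolar gap = measured − calculated = 323 − 313.8 = 9.2 mOsm/kg

9.2 mOsm/kg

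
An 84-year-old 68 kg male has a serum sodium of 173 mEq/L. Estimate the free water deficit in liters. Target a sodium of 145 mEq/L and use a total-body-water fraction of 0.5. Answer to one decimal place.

TBW = 0.5 · 68 = 34 L
Free water deficit = TBW · (Na/145 − 1)
= 34 · (173/145 − 1)
= 34 · 0.1931
= 6.57 L

6.6 L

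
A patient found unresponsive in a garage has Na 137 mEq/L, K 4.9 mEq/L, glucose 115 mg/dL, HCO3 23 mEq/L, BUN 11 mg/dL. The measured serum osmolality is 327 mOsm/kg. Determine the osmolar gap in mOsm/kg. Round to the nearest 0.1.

42.7 mOsm/kg

Calculated osmolality = 2·Na + glucose/18 + BUN/2.8
= 2·137 + 115/18 + 11/2.8
= 274 + 6.39 + 3.93
= 284.32 mOsm/kg ≈ 284.3 mOsm/kg
Osmolar gap = measured − calculated = 327 − 284.3 = 42.7 mOsm/kg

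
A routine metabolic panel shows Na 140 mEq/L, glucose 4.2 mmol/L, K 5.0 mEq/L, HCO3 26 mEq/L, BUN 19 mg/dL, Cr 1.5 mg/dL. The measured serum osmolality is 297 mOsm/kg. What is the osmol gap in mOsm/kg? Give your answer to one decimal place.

6.0 mOsm/kg

Calculated osmolality = 2·Na + glucose + BUN/2.8
= 2·140 + 4.2 + 19/2.8
= 280 + 4.20 + 6.79
= 290.99 mOsm/kg ≈ 291.0 mOsm/kg
Osmolar gap = measured − calculated = 297 − 291.0 = 6.0 mOsm/kg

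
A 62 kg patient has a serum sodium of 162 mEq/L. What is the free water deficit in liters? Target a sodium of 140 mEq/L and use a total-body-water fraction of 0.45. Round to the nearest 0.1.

4.4 L

TBW = 0.45 · 62 = 27.9 L
Free water deficit = TBW · (Na/140 − 1)
= 27.9 · (162/140 − 1)
= 27.9 · 0.1571
= 4.38 L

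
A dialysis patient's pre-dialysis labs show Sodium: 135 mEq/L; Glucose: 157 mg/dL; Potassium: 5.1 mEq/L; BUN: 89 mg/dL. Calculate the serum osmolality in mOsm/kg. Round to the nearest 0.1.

Calculated osmolality = 2·Na + glucose/18 + BUN/2.8
= 2·135 + 157/18 + 89/2.8
= 270 + 8.72 + 31.79
= 310.51 mOsm/kg

310.5 mOsm/kg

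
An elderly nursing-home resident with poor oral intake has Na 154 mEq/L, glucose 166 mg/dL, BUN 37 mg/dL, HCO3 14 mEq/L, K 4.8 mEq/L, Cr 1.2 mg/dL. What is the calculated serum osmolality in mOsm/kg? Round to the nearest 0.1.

Calculated osmolality = 2·Na + glucose/18 + BUN/2.8
= 2·154 + 166/18 + 37/2.8
= 308 + 9.22 + 13.21
= 330.43 mOsm/kg

330.4 mOsm/kg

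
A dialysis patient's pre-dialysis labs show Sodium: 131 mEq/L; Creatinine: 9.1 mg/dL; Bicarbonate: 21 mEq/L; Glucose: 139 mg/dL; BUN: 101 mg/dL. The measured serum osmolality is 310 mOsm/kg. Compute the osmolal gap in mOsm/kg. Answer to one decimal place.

4.2 mOsm/kg

Calculated osmolality = 2·Na + glucose/18 + BUN/2.8
= 2·131 + 139/18 + 101/2.8
= 262 + 7.72 + 36.07
= 305.79 mOsm/kg ≈ 305.8 mOsm/kg
Osmolar gap = measured − calculated = 310 − 305.8 = 4.2 mOsm/kg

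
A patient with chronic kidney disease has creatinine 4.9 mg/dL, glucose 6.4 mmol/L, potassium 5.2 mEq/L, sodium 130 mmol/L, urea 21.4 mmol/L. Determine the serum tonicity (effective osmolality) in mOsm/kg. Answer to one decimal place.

266.4 mOsm/kg

Effective osmolality excludes urea (freely permeant across cell membranes):
2·Na + glucose
= 2·130 + 6.4
= 260 + 6.4
= 266.4 mOsm/kg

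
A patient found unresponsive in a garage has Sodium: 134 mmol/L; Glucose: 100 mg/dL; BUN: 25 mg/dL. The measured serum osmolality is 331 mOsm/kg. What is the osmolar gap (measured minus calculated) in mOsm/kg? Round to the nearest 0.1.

48.5 mOsm/kg

Calculated osmolality = 2·Na + glucose/18 + BUN/2.8
= 2·134 + 100/18 + 25/2.8
= 268 + 5.56 + 8.93
= 282.49 mOsm/kg ≈ 282.5 mOsm/kg
Osmolar gap = measured − calculated = 331 − 282.5 = 48.5 mOsm/kg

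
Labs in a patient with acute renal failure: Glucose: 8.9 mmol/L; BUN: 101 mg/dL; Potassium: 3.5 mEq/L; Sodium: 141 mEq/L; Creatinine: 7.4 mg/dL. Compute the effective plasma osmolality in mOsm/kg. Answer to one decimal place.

Effective osmolality excludes urea (freely permeant across cell membranes):
2·Na + glucose
= 2·141 + 8.9
= 282 + 8.9
= 290.9 mOsm/kg

290.9 mOsm/kg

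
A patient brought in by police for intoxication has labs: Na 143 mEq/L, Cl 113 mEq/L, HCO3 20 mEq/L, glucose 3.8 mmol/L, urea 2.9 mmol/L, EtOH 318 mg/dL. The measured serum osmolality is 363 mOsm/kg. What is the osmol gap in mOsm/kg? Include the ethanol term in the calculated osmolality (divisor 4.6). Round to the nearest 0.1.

1.2 mOsm/kg

Calculated osmolality = 2·Na + glucose + urea + ethanol/4.6
= 2·143 + 3.8 + 2.9 + 318/4.6
= 286 + 3.80 + 2.90 + 69.13
= 361.83 mOsm/kg ≈ 361.8 mOsm/kg
Osmolar gap = measured − calculated = 363 − 361.8 = 1.2 mOsm/kg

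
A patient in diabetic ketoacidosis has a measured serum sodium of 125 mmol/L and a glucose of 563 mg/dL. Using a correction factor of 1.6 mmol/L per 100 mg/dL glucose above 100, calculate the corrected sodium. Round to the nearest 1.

Corrected Na = measured Na + 1.6 · (glucose − 100)/100
= 125 + 1.6 · (563 − 100)/100
= 125 + 7.4
= 132.4 mmol/L

132 mmol/L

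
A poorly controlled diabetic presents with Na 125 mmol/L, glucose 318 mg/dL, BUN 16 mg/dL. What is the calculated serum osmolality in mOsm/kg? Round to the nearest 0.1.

Calculated osmolality = 2·Na + glucose/18 + BUN/2.8
= 2·125 + 318/18 + 16/2.8
= 250 + 17.67 + 5.71
= 273.38 mOsm/kg

273.4 mOsm/kg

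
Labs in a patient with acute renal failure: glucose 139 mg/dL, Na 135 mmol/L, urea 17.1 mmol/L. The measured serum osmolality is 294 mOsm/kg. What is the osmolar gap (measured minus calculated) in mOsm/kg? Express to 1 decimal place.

-0.8 mOsm/kg

Calculated osmolality = 2·Na + glucose/18 + urea
= 2·135 + 139/18 + 17.1
= 270 + 7.72 + 17.10
= 294.82 mOsm/kg ≈ 294.8 mOsm/kg
Osmolar gap = measured − calculated = 294 − 294.8 = -0.8 mOsm/kg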